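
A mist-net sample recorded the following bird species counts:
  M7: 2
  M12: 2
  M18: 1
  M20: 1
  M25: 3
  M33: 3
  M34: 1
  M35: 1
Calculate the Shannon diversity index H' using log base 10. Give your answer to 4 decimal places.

Total N = 2+2+1+1+3+3+1+1 = 14, so the proportions are 0.142857, 0.142857, 0.071429, 0.071429, 0.214286, 0.214286, 0.071429, 0.071429 (working shown to 6 dp, full precision carried).
Each pᵢ log₁₀ pᵢ term: 0.142857×(-0.845098)=-0.120728, 0.142857×(-0.845098)=-0.120728, 0.071429×(-1.146128)=-0.081866, 0.071429×(-1.146128)=-0.081866, 0.214286×(-0.669007)=-0.143359, 0.214286×(-0.669007)=-0.143359, 0.071429×(-1.146128)=-0.081866, 0.071429×(-1.146128)=-0.081866.
Sum = -0.855639, so H' = 0.8556.

0.8556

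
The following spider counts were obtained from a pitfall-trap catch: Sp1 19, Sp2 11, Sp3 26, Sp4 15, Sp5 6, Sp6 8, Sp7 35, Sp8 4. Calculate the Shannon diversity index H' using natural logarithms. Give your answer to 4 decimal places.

Total N = 19+11+26+15+6+8+35+4 = 124, so the proportions are 0.153226, 0.08871, 0.209677, 0.120968, 0.048387, 0.064516, 0.282258, 0.032258 (working shown to 6 dp, full precision carried).
Each pᵢ ln pᵢ term: 0.153226×(-1.875843)=-0.287427, 0.08871×(-2.422386)=-0.214889, 0.209677×(-1.562185)=-0.327555, 0.120968×(-2.112231)=-0.255512, 0.048387×(-3.028522)=-0.146541, 0.064516×(-2.740840)=-0.176828, 0.282258×(-1.264934)=-0.357038, 0.032258×(-3.433987)=-0.110774.
Sum = -1.876565, so H' = 1.8766.

1.8766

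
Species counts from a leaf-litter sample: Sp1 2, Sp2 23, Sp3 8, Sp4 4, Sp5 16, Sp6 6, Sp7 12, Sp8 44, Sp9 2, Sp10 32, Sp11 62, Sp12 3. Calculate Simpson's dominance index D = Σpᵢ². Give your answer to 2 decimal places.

0.17

Total N = 2+23+8+4+16+6+12+44+2+32+62+3 = 214, so the proportions are 0.0093, 0.1075, 0.0374, 0.0187, 0.0748, 0.028, 0.0561, 0.2056, 0.0093, 0.1495, 0.2897, 0.014 (working shown to 4 dp, full precision carried).
D = 0.0093² + 0.1075² + 0.0374² + 0.0187² + 0.0748² + 0.028² + 0.0561² + 0.2056² + 0.0093² + 0.1495² + 0.2897² + 0.014² = 0.0001 + 0.0116 + 0.0014 + 0.0003 + 0.0056 + 0.0008 + 0.0031 + 0.0423 + 0.0001 + 0.0224 + 0.0839 + 0.0002 = 0.1718.
To 2 decimal places, D = 0.17.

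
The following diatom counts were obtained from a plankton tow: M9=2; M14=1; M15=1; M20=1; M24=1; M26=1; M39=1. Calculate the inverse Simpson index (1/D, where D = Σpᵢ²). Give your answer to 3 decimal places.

6.400

Total N = 2+1+1+1+1+1+1 = 8, so the proportions are 0.25, 0.125, 0.125, 0.125, 0.125, 0.125, 0.125 (working shown to 7 dp, full precision carried).
D = 0.25² + 0.125² + 0.125² + 0.125² + 0.125² + 0.125² + 0.125² = 0.0625000 + 0.0156250 + 0.0156250 + 0.0156250 + 0.0156250 + 0.0156250 + 0.0156250 = 0.1562500.
So 1/D = 6.40000, i.e. 6.400 to 3 decimal places.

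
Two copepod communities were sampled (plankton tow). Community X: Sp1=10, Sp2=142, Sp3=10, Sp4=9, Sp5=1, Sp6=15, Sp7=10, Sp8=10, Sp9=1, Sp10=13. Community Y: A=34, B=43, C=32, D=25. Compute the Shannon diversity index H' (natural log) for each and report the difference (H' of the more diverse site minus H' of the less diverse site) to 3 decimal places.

Community X: N=221, proportions 0.04525, 0.64253, 0.04525, 0.04072, 0.00452, 0.06787, 0.04525, 0.04525, 0.00452, 0.05882, giving H' = 1.37295 (working shown to 5 dp, full precision carried).
Community Y: N=134, proportions 0.25373, 0.3209, 0.23881, 0.18657, giving H' = 1.36796.
Difference = |1.37295 − 1.36796| = 0.00499, i.e. 0.005 to 3 decimal places.

0.005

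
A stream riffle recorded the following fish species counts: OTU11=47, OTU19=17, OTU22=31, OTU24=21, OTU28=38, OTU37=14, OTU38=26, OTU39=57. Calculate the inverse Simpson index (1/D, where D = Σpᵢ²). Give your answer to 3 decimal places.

Total N = 47+17+31+21+38+14+26+57 = 251, so the proportions are 0.187251, 0.0677291, 0.123506, 0.0836653, 0.1513944, 0.0557769, 0.1035857, 0.2270916 (working shown to 7 dp, full precision carried).
D = 0.187251² + 0.0677291² + 0.123506² + 0.0836653² + 0.1513944² + 0.0557769² + 0.1035857² + 0.2270916² = 0.0350629 + 0.0045872 + 0.0152537 + 0.0069999 + 0.0229203 + 0.0031111 + 0.0107300 + 0.0515706 = 0.1502357.
So 1/D = 6.65621, i.e. 6.656 to 3 decimal places.

6.656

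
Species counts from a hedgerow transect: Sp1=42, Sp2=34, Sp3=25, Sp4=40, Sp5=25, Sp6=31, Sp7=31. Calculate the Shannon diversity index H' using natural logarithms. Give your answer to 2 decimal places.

Total N = 42+34+25+40+25+31+31 = 228, so the proportions are 0.1842, 0.1491, 0.1096, 0.1754, 0.1096, 0.136, 0.136 (working shown to 4 dp, full precision carried).
Each pᵢ ln pᵢ term: 0.1842×(-1.6917)=-0.3116, 0.1491×(-1.9030)=-0.2838, 0.1096×(-2.2105)=-0.2424, 0.1754×(-1.7405)=-0.3053, 0.1096×(-2.2105)=-0.2424, 0.136×(-1.9954)=-0.2713, 0.136×(-1.9954)=-0.2713.
Sum = -1.9281, so H' = 1.93.

1.93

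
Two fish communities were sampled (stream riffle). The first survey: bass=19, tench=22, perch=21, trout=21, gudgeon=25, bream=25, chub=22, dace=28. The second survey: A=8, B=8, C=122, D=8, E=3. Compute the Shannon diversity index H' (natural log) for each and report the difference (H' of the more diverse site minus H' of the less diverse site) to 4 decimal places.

The first survey: N=183, proportions 0.103825, 0.120219, 0.114754, 0.114754, 0.136612, 0.136612, 0.120219, 0.153005, giving H' = 2.072515 (working shown to 6 dp, full precision carried).
The second survey: N=149, proportions 0.053691, 0.053691, 0.818792, 0.053691, 0.020134, giving H' = 0.713389.
Difference = |2.072515 − 0.713389| = 1.359126, i.e. 1.3591 to 4 decimal places.

1.3591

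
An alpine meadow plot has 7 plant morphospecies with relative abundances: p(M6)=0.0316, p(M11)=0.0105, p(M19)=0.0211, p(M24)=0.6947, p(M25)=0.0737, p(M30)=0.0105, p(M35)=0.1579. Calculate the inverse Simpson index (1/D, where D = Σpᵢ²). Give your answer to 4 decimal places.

D = 0.0316² + 0.0105² + 0.0211² + 0.6947² + 0.0737² + 0.0105² + 0.1579² = 0.0009986 + 0.0001103 + 0.0004452 + 0.4826081 + 0.0054317 + 0.0001103 + 0.0249324 = 0.5146365 (working shown to 7 dp, full precision carried).
So 1/D = 1.943119, i.e. 1.9431 to 4 decimal places.

1.9431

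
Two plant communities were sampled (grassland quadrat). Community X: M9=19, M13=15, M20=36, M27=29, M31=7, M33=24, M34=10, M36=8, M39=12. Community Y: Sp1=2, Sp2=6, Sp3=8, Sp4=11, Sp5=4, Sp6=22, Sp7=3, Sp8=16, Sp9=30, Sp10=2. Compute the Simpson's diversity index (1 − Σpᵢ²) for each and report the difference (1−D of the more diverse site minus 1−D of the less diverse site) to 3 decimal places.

0.032

Community X: N=160, proportions 0.11875, 0.09375, 0.225, 0.18125, 0.04375, 0.15, 0.0625, 0.05, 0.075, giving 1−D = 0.85719 (working shown to 5 dp, full precision carried).
Community Y: N=104, proportions 0.01923, 0.05769, 0.07692, 0.10577, 0.03846, 0.21154, 0.02885, 0.15385, 0.28846, 0.01923, giving 1−D = 0.82489.
Difference = |0.85719 − 0.82489| = 0.03230, i.e. 0.032 to 3 decimal places.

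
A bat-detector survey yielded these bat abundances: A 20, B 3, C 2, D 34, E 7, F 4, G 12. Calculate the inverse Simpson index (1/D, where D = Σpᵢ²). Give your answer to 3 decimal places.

Total N = 20+3+2+34+7+4+12 = 82, so the proportions are 0.2439024, 0.0365854, 0.0243902, 0.4146341, 0.0853659, 0.0487805, 0.1463415 (working shown to 7 dp, full precision carried).
D = 0.2439024² + 0.0365854² + 0.0243902² + 0.4146341² + 0.0853659² + 0.0487805² + 0.1463415² = 0.0594884 + 0.0013385 + 0.0005949 + 0.1719215 + 0.0072873 + 0.0023795 + 0.0214158 = 0.2644259.
So 1/D = 3.78178, i.e. 3.782 to 3 decimal places.

3.782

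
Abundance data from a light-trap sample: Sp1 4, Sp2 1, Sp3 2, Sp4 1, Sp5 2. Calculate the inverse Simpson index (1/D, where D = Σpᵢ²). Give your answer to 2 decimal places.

3.85

Total N = 4+1+2+1+2 = 10, so the proportions are 0.4, 0.1, 0.2, 0.1, 0.2 (working shown to 6 dp, full precision carried).
D = 0.4² + 0.1² + 0.2² + 0.1² + 0.2² = 0.160000 + 0.010000 + 0.040000 + 0.010000 + 0.040000 = 0.260000.
So 1/D = 3.8462, i.e. 3.85 to 2 decimal places.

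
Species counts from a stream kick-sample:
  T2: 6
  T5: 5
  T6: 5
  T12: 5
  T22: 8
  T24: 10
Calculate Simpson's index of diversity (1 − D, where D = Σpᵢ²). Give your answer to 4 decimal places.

0.8192

Total N = 6+5+5+5+8+10 = 39, so the proportions are 0.153846, 0.128205, 0.128205, 0.128205, 0.205128, 0.25641 (working shown to 6 dp, full precision carried).
D = 0.153846² + 0.128205² + 0.128205² + 0.128205² + 0.205128² + 0.25641² = 0.023669 + 0.016437 + 0.016437 + 0.016437 + 0.042078 + 0.065746 = 0.180802.
So 1 − D = 0.819198, i.e. 0.8192 to 4 decimal places.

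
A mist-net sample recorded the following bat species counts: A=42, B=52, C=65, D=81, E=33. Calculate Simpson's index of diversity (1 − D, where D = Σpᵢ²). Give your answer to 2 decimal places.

0.78

Total N = 42+52+65+81+33 = 273, so the proportions are 0.1538, 0.1905, 0.2381, 0.2967, 0.1209 (working shown to 4 dp, full precision carried).
D = 0.1538² + 0.1905² + 0.2381² + 0.2967² + 0.1209² = 0.0237 + 0.0363 + 0.0567 + 0.0880 + 0.0146 = 0.2193.
So 1 − D = 0.7807, i.e. 0.78 to 2 decimal places.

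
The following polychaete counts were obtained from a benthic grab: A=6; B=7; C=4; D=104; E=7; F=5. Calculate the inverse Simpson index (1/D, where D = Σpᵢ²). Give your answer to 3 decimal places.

Total N = 6+7+4+104+7+5 = 133, so the proportions are 0.045113, 0.052632, 0.030075, 0.781955, 0.052632, 0.037594 (working shown to 6 dp, full precision carried).
D = 0.045113² + 0.052632² + 0.030075² + 0.781955² + 0.052632² + 0.037594² = 0.002035 + 0.002770 + 0.000905 + 0.611453 + 0.002770 + 0.001413 = 0.621347.
So 1/D = 1.60941, i.e. 1.609 to 3 decimal places.

1.609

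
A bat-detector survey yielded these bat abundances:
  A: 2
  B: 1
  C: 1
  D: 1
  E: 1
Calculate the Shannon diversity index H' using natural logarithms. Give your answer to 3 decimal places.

Total N = 2+1+1+1+1 = 6, so the proportions are 0.33333, 0.16667, 0.16667, 0.16667, 0.16667 (working shown to 5 dp, full precision carried).
Each pᵢ ln pᵢ term: 0.33333×(-1.09861)=-0.36620, 0.16667×(-1.79176)=-0.29863, 0.16667×(-1.79176)=-0.29863, 0.16667×(-1.79176)=-0.29863, 0.16667×(-1.79176)=-0.29863.
Sum = -1.56071, so H' = 1.561.

1.561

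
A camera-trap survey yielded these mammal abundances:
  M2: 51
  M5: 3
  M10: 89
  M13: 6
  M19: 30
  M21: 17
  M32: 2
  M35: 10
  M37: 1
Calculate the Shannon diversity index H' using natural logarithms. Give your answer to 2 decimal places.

Total N = 51+3+89+6+30+17+2+10+1 = 209, so the proportions are 0.244, 0.0144, 0.4258, 0.0287, 0.1435, 0.0813, 0.0096, 0.0478, 0.0048 (working shown to 4 dp, full precision carried).
Each pᵢ ln pᵢ term: 0.244×(-1.4105)=-0.3442, 0.0144×(-4.2437)=-0.0609, 0.4258×(-0.8537)=-0.3635, 0.0287×(-3.5506)=-0.1019, 0.1435×(-1.9411)=-0.2786, 0.0813×(-2.5091)=-0.2041, 0.0096×(-4.6492)=-0.0445, 0.0478×(-3.0397)=-0.1454, 0.0048×(-5.3423)=-0.0256.
Sum = -1.5688, so H' = 1.57.

1.57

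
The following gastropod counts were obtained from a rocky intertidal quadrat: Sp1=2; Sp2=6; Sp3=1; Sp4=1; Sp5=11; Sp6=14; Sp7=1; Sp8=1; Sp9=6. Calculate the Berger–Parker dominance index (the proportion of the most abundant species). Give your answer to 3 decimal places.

0.326

Total N = 2+6+1+1+11+14+1+1+6 = 43, so the proportions are 0.04651, 0.13953, 0.02326, 0.02326, 0.25581, 0.32558, 0.02326, 0.02326, 0.13953 (working shown to 5 dp, full precision carried).
The largest proportion is 0.32558, i.e. d = 0.326 to 3 decimal places.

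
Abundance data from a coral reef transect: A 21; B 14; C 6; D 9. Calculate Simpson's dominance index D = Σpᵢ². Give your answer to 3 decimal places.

Total N = 21+14+6+9 = 50, so the proportions are 0.42, 0.28, 0.12, 0.18 (working shown to 5 dp, full precision carried).
D = 0.42² + 0.28² + 0.12² + 0.18² = 0.17640 + 0.07840 + 0.01440 + 0.03240 = 0.30160.
To 3 decimal places, D = 0.302.

0.302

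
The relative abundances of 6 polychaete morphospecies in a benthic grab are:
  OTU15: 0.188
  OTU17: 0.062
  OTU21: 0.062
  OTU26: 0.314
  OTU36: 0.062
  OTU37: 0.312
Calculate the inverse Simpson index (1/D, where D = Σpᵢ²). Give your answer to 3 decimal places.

4.118

D = 0.188² + 0.062² + 0.062² + 0.314² + 0.062² + 0.312² = 0.0353440 + 0.0038440 + 0.0038440 + 0.0985960 + 0.0038440 + 0.0973440 = 0.2428160 (working shown to 7 dp, full precision carried).
So 1/D = 4.11834, i.e. 4.118 to 3 decimal places.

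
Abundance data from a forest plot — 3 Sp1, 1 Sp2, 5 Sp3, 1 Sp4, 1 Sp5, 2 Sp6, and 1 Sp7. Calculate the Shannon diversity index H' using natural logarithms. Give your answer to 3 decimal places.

1.730

Total N = 3+1+5+1+1+2+1 = 14, so the proportions are 0.21429, 0.07143, 0.35714, 0.07143, 0.07143, 0.14286, 0.07143 (working shown to 5 dp, full precision carried).
Each pᵢ ln pᵢ term: 0.21429×(-1.54045)=-0.33010, 0.07143×(-2.63906)=-0.18850, 0.35714×(-1.02962)=-0.36772, 0.07143×(-2.63906)=-0.18850, 0.07143×(-2.63906)=-0.18850, 0.14286×(-1.94591)=-0.27799, 0.07143×(-2.63906)=-0.18850.
Sum = -1.72982, so H' = 1.730.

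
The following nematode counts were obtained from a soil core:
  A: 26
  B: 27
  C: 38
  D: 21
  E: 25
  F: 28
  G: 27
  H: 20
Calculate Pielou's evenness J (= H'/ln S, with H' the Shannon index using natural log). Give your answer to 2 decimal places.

0.99

Total N = 26+27+38+21+25+28+27+20 = 212, so the proportions are 0.1226, 0.1274, 0.1792, 0.0991, 0.1179, 0.1321, 0.1274, 0.0943 (working shown to 4 dp, full precision carried).
H' = −Σ pᵢ ln pᵢ = −((-0.2574) + (-0.2625) + (-0.3081) + (-0.2290) + (-0.2521) + (-0.2674) + (-0.2625) + (-0.2227)) = 2.0616.
With S = 8 species, ln S = 2.0794, so J = 2.0616/2.0794 = 0.9914, i.e. 0.99 to 2 decimal places.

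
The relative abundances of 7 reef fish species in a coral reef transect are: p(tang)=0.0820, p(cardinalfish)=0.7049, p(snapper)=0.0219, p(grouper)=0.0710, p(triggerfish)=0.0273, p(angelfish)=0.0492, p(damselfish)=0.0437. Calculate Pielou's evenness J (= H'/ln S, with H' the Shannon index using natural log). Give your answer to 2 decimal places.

0.57

H' = −Σ pᵢ ln pᵢ = −((-0.2051) + (-0.2465) + (-0.0837) + (-0.1878) + (-0.0983) + (-0.1482) + (-0.1368)) = 1.1064 (working shown to 4 dp, full precision carried).
With S = 7 species, ln S = 1.9459, so J = 1.1064/1.9459 = 0.5686, i.e. 0.57 to 2 decimal places.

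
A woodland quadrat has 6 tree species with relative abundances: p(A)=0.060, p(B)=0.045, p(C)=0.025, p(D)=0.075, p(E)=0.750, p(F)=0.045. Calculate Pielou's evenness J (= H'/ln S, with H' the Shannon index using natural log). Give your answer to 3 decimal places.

0.530

H' = −Σ pᵢ ln pᵢ = −((-0.16880) + (-0.13955) + (-0.09222) + (-0.19427) + (-0.21576) + (-0.13955)) = 0.95016 (working shown to 5 dp, full precision carried).
With S = 6 species, ln S = 1.79176, so J = 0.95016/1.79176 = 0.53029, i.e. 0.530 to 3 decimal places.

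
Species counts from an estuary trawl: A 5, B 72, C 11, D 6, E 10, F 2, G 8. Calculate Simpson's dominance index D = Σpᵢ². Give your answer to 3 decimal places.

0.426

Total N = 5+72+11+6+10+2+8 = 114, so the proportions are 0.04386, 0.63158, 0.09649, 0.05263, 0.08772, 0.01754, 0.07018 (working shown to 5 dp, full precision carried).
D = 0.04386² + 0.63158² + 0.09649² + 0.05263² + 0.08772² + 0.01754² + 0.07018² = 0.00192 + 0.39889 + 0.00931 + 0.00277 + 0.00769 + 0.00031 + 0.00492 = 0.42582.
To 3 decimal places, D = 0.426.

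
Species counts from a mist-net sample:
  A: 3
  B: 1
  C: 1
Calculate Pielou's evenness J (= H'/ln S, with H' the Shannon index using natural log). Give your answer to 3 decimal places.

0.865

Total N = 3+1+1 = 5, so the proportions are 0.6, 0.2, 0.2 (working shown to 5 dp, full precision carried).
H' = −Σ pᵢ ln pᵢ = −((-0.30650) + (-0.32189) + (-0.32189)) = 0.95027.
With S = 3 species, ln S = 1.09861, so J = 0.95027/1.09861 = 0.86497, i.e. 0.865 to 3 decimal places.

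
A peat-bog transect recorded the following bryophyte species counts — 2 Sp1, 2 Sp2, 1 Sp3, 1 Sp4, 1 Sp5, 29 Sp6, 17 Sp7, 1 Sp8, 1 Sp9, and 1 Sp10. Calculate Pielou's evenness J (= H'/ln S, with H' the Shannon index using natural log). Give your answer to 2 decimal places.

Total N = 2+2+1+1+1+29+17+1+1+1 = 56, so the proportions are 0.0357, 0.0357, 0.0179, 0.0179, 0.0179, 0.5179, 0.3036, 0.0179, 0.0179, 0.0179 (working shown to 4 dp, full precision carried).
H' = −Σ pᵢ ln pᵢ = −((-0.1190) + (-0.1190) + (-0.0719) + (-0.0719) + (-0.0719) + (-0.3408) + (-0.3619) + (-0.0719) + (-0.0719) + (-0.0719)) = 1.3720.
With S = 10 species, ln S = 2.3026, so J = 1.3720/2.3026 = 0.5958, i.e. 0.60 to 2 decimal places.

0.60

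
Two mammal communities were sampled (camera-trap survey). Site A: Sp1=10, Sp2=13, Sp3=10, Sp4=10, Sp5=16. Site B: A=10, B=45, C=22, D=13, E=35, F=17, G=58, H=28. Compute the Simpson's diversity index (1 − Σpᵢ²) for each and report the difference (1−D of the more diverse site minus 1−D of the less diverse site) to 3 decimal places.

Site A: N=59, proportions 0.169491525, 0.220338983, 0.169491525, 0.169491525, 0.271186441, giving 1−D = 0.791726515 (working shown to 9 dp, full precision carried).
Site B: N=228, proportions 0.043859649, 0.197368421, 0.096491228, 0.057017544, 0.153508772, 0.074561404, 0.254385965, 0.122807018, giving 1−D = 0.837642351.
Difference = |0.791726515 − 0.837642351| = 0.045915836, i.e. 0.046 to 3 decimal places.

0.046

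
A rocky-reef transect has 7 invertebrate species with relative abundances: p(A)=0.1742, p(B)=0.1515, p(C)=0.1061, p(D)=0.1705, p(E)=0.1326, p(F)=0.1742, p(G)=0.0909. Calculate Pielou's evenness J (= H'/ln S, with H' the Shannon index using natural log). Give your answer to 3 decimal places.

0.987

H' = −Σ pᵢ ln pᵢ = −((-0.30442) + (-0.28591) + (-0.23802) + (-0.30162) + (-0.26791) + (-0.30442) + (-0.21798)) = 1.92028 (working shown to 5 dp, full precision carried).
With S = 7 species, ln S = 1.94591, so J = 1.92028/1.94591 = 0.98683, i.e. 0.987 to 3 decimal places.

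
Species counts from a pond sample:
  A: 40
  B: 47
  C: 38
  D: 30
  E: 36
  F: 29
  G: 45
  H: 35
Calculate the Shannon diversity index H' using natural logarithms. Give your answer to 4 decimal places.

Total N = 40+47+38+30+36+29+45+35 = 300, so the proportions are 0.133333, 0.156667, 0.126667, 0.1, 0.12, 0.096667, 0.15, 0.116667 (working shown to 6 dp, full precision carried).
Each pᵢ ln pᵢ term: 0.133333×(-2.014903)=-0.268654, 0.156667×(-1.853635)=-0.290403, 0.126667×(-2.066196)=-0.261718, 0.1×(-2.302585)=-0.230259, 0.12×(-2.120264)=-0.254432, 0.096667×(-2.336487)=-0.225860, 0.15×(-1.897120)=-0.284568, 0.116667×(-2.148434)=-0.250651.
Sum = -2.066544, so H' = 2.0665.

2.0665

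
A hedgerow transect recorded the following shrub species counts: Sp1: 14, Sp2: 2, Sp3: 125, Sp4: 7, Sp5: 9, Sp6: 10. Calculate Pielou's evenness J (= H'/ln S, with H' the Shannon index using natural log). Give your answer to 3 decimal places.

0.523

Total N = 14+2+125+7+9+10 = 167, so the proportions are 0.08383, 0.01198, 0.7485, 0.04192, 0.05389, 0.05988 (working shown to 5 dp, full precision carried).
H' = −Σ pᵢ ln pᵢ = −((-0.20782) + (-0.05299) + (-0.21683) + (-0.13296) + (-0.15741) + (-0.16859)) = 0.93659.
With S = 6 species, ln S = 1.79176, so J = 0.93659/1.79176 = 0.52272, i.e. 0.523 to 3 decimal places.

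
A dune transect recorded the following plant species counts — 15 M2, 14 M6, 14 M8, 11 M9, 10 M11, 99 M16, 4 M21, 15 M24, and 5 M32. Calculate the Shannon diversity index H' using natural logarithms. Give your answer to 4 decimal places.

Total N = 15+14+14+11+10+99+4+15+5 = 187, so the proportions are 0.080214, 0.074866, 0.074866, 0.058824, 0.053476, 0.529412, 0.02139, 0.080214, 0.026738 (working shown to 6 dp, full precision carried).
Each pᵢ ln pᵢ term: 0.080214×(-2.523058)=-0.202384, 0.074866×(-2.592051)=-0.194057, 0.074866×(-2.592051)=-0.194057, 0.058824×(-2.833213)=-0.166660, 0.053476×(-2.928524)=-0.156606, 0.529412×(-0.635989)=-0.336700, 0.02139×(-3.844814)=-0.082242, 0.080214×(-2.523058)=-0.202384, 0.026738×(-3.621671)=-0.096836.
Sum = -1.631927, so H' = 1.6319.

1.6319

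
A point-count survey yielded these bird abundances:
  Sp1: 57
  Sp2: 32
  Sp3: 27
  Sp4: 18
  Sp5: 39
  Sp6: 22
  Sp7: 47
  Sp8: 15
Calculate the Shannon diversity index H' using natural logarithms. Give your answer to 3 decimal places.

Total N = 57+32+27+18+39+22+47+15 = 257, so the proportions are 0.22179, 0.12451, 0.10506, 0.07004, 0.15175, 0.0856, 0.18288, 0.05837 (working shown to 5 dp, full precision carried).
Each pᵢ ln pᵢ term: 0.22179×(-1.50602)=-0.33402, 0.12451×(-2.08334)=-0.25940, 0.10506×(-2.25324)=-0.23672, 0.07004×(-2.65870)=-0.18621, 0.15175×(-1.88551)=-0.28613, 0.0856×(-2.45803)=-0.21042, 0.18288×(-1.69893)=-0.31070, 0.05837×(-2.84103)=-0.16582.
Sum = -1.98942, so H' = 1.989.

1.989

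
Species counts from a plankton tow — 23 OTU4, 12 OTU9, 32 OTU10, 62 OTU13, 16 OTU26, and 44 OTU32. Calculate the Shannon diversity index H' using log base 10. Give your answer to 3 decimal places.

0.715

Total N = 23+12+32+62+16+44 = 189, so the proportions are 0.12169, 0.06349, 0.16931, 0.32804, 0.08466, 0.2328 (working shown to 5 dp, full precision carried).
Each pᵢ log₁₀ pᵢ term: 0.12169×(-0.91473)=-0.11132, 0.06349×(-1.19728)=-0.07602, 0.16931×(-0.77131)=-0.13059, 0.32804×(-0.48407)=-0.15880, 0.08466×(-1.07234)=-0.09078, 0.2328×(-0.63301)=-0.14737.
Sum = -0.71487, so H' = 0.715.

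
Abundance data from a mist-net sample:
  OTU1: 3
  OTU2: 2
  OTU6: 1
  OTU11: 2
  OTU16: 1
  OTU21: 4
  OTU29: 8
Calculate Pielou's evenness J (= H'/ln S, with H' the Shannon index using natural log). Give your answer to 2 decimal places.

Total N = 3+2+1+2+1+4+8 = 21, so the proportions are 0.1429, 0.0952, 0.0476, 0.0952, 0.0476, 0.1905, 0.381 (working shown to 4 dp, full precision carried).
H' = −Σ pᵢ ln pᵢ = −((-0.2780) + (-0.2239) + (-0.1450) + (-0.2239) + (-0.1450) + (-0.3159) + (-0.3676)) = 1.6993.
With S = 7 species, ln S = 1.9459, so J = 1.6993/1.9459 = 0.8733, i.e. 0.87 to 2 decimal places.

0.87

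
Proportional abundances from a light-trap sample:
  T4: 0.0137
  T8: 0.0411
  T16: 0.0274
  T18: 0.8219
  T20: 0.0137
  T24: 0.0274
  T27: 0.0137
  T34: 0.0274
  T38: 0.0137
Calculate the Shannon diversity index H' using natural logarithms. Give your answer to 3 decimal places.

Each pᵢ ln pᵢ term (working shown to 5 dp, full precision carried): 0.0137×(-4.29036)=-0.05878, 0.0411×(-3.19175)=-0.13118, 0.0274×(-3.59721)=-0.09856, 0.8219×(-0.19614)=-0.16120, 0.0137×(-4.29036)=-0.05878, 0.0274×(-3.59721)=-0.09856, 0.0137×(-4.29036)=-0.05878, 0.0274×(-3.59721)=-0.09856, 0.0137×(-4.29036)=-0.05878.
Sum = -0.82319, so H' = 0.823.

0.823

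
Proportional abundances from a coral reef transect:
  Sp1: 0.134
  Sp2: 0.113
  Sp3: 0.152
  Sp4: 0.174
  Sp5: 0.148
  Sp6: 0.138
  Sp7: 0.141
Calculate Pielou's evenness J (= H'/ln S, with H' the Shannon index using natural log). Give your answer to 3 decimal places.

H' = −Σ pᵢ ln pᵢ = −((-0.26933) + (-0.24638) + (-0.28635) + (-0.30427) + (-0.28276) + (-0.27331) + (-0.27622)) = 1.93862 (working shown to 5 dp, full precision carried).
With S = 7 species, ln S = 1.94591, so J = 1.93862/1.94591 = 0.99625, i.e. 0.996 to 3 decimal places.

0.996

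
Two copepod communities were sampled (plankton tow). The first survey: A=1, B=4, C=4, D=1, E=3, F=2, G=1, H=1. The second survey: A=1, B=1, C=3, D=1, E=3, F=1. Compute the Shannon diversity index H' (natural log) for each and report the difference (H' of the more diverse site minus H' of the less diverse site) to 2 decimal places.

The first survey: N=17, proportions 0.0588, 0.2353, 0.2353, 0.0588, 0.1765, 0.1176, 0.0588, 0.0588, giving H' = 1.9054 (working shown to 4 dp, full precision carried).
The second survey: N=10, proportions 0.1, 0.1, 0.3, 0.1, 0.3, 0.1, giving H' = 1.6434.
Difference = |1.9054 − 1.6434| = 0.2620, i.e. 0.26 to 2 decimal places.

0.26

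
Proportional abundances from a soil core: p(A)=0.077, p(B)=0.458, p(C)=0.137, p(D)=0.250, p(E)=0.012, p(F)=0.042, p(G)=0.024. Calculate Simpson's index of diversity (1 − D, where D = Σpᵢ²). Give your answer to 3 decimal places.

0.701

D = 0.077² + 0.458² + 0.137² + 0.25² + 0.012² + 0.042² + 0.024² = 0.00593 + 0.20976 + 0.01877 + 0.06250 + 0.00014 + 0.00176 + 0.00058 = 0.29945 (working shown to 5 dp, full precision carried).
So 1 − D = 0.70055, i.e. 0.701 to 3 decimal places.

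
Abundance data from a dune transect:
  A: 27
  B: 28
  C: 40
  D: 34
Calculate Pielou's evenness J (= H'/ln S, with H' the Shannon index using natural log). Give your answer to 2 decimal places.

Total N = 27+28+40+34 = 129, so the proportions are 0.2093, 0.2171, 0.3101, 0.2636 (working shown to 4 dp, full precision carried).
H' = −Σ pᵢ ln pᵢ = −((-0.3273) + (-0.3316) + (-0.3631) + (-0.3515)) = 1.3734.
With S = 4 species, ln S = 1.3863, so J = 1.3734/1.3863 = 0.9907, i.e. 0.99 to 2 decimal places.

0.99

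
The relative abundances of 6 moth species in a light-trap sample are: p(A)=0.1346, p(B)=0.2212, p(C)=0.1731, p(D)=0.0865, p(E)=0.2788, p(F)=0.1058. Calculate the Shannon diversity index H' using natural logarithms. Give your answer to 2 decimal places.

Each pᵢ ln pᵢ term (working shown to 4 dp, full precision carried): 0.1346×(-2.0054)=-0.2699, 0.2212×(-1.5087)=-0.3337, 0.1731×(-1.7539)=-0.3036, 0.0865×(-2.4476)=-0.2117, 0.2788×(-1.2773)=-0.3561, 0.1058×(-2.2462)=-0.2376.
Sum = -1.7127, so H' = 1.71.

1.71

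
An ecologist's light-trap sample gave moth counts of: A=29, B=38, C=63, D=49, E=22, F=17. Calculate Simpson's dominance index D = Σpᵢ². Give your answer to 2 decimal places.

Total N = 29+38+63+49+22+17 = 218, so the proportions are 0.133, 0.1743, 0.289, 0.2248, 0.1009, 0.078 (working shown to 4 dp, full precision carried).
D = 0.133² + 0.1743² + 0.289² + 0.2248² + 0.1009² + 0.078² = 0.0177 + 0.0304 + 0.0835 + 0.0505 + 0.0102 + 0.0061 = 0.1984.
To 2 decimal places, D = 0.20.

0.20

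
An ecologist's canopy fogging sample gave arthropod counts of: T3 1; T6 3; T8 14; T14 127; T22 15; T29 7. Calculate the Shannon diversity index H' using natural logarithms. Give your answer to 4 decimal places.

Total N = 1+3+14+127+15+7 = 167, so the proportions are 0.005988, 0.017964, 0.083832, 0.760479, 0.08982, 0.041916 (working shown to 6 dp, full precision carried).
Each pᵢ ln pᵢ term: 0.005988×(-5.117994)=-0.030647, 0.017964×(-4.019382)=-0.072204, 0.083832×(-2.478936)=-0.207815, 0.760479×(-0.273807)=-0.208224, 0.08982×(-2.409944)=-0.216462, 0.041916×(-3.172084)=-0.132962.
Sum = -0.868314, so H' = 0.8683.

0.8683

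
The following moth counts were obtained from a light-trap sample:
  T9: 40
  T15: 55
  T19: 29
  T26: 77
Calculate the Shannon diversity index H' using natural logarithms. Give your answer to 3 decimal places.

1.323

Total N = 40+55+29+77 = 201, so the proportions are 0.199, 0.27363, 0.14428, 0.38308 (working shown to 5 dp, full precision carried).
Each pᵢ ln pᵢ term: 0.199×(-1.61443)=-0.32128, 0.27363×(-1.29597)=-0.35462, 0.14428×(-1.93601)=-0.27932, 0.38308×(-0.95950)=-0.36757.
Sum = -1.32279, so H' = 1.323.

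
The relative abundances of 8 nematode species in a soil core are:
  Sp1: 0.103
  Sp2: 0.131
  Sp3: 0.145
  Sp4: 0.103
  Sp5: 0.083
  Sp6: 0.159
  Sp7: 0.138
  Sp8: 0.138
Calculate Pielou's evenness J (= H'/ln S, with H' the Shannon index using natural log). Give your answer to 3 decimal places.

0.991

H' = −Σ pᵢ ln pᵢ = −((-0.23412) + (-0.26627) + (-0.28000) + (-0.23412) + (-0.20658) + (-0.29238) + (-0.27331) + (-0.27331)) = 2.06008 (working shown to 5 dp, full precision carried).
With S = 8 species, ln S = 2.07944, so J = 2.06008/2.07944 = 0.99069, i.e. 0.991 to 3 decimal places.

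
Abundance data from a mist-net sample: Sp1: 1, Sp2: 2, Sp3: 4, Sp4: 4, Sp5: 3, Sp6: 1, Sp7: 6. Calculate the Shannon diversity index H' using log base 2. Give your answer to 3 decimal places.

2.570

Total N = 1+2+4+4+3+1+6 = 21, so the proportions are 0.04762, 0.09524, 0.19048, 0.19048, 0.14286, 0.04762, 0.28571 (working shown to 5 dp, full precision carried).
Each pᵢ log₂ pᵢ term: 0.04762×(-4.39232)=-0.20916, 0.09524×(-3.39232)=-0.32308, 0.19048×(-2.39232)=-0.45568, 0.19048×(-2.39232)=-0.45568, 0.14286×(-2.80735)=-0.40105, 0.04762×(-4.39232)=-0.20916, 0.28571×(-1.80735)=-0.51639.
Sum = -2.57019, so H' = 2.570.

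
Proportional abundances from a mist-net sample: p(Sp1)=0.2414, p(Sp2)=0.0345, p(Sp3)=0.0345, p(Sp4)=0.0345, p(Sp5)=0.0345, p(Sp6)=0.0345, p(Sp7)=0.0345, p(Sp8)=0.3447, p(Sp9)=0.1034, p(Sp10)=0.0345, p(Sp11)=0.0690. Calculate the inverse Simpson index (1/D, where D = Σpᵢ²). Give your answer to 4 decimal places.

D = 0.2414² + 0.0345² + 0.0345² + 0.0345² + 0.0345² + 0.0345² + 0.0345² + 0.3447² + 0.1034² + 0.0345² + 0.069² = 0.05827396 + 0.00119025 + 0.00119025 + 0.00119025 + 0.00119025 + 0.00119025 + 0.00119025 + 0.11881809 + 0.01069156 + 0.00119025 + 0.00476100 = 0.20087636 (working shown to 8 dp, full precision carried).
So 1/D = 4.978187, i.e. 4.9782 to 4 decimal places.

4.9782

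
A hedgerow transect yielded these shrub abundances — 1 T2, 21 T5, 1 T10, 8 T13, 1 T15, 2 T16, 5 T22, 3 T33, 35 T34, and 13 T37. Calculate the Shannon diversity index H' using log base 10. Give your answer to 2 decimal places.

0.74

Total N = 1+21+1+8+1+2+5+3+35+13 = 90, so the proportions are 0.0111, 0.2333, 0.0111, 0.0889, 0.0111, 0.0222, 0.0556, 0.0333, 0.3889, 0.1444 (working shown to 4 dp, full precision carried).
Each pᵢ log₁₀ pᵢ term: 0.0111×(-1.9542)=-0.0217, 0.2333×(-0.6320)=-0.1475, 0.0111×(-1.9542)=-0.0217, 0.0889×(-1.0512)=-0.0934, 0.0111×(-1.9542)=-0.0217, 0.0222×(-1.6532)=-0.0367, 0.0556×(-1.2553)=-0.0697, 0.0333×(-1.4771)=-0.0492, 0.3889×(-0.4102)=-0.1595, 0.1444×(-0.8403)=-0.1214.
Sum = -0.7427, so H' = 0.74.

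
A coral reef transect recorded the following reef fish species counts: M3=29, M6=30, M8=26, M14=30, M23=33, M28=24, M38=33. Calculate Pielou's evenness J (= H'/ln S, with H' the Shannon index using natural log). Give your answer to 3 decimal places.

Total N = 29+30+26+30+33+24+33 = 205, so the proportions are 0.14146, 0.14634, 0.12683, 0.14634, 0.16098, 0.11707, 0.16098 (working shown to 5 dp, full precision carried).
H' = −Σ pᵢ ln pᵢ = −((-0.27666) + (-0.28124) + (-0.26189) + (-0.28124) + (-0.29402) + (-0.25112) + (-0.29402)) = 1.94020.
With S = 7 species, ln S = 1.94591, so J = 1.94020/1.94591 = 0.99706, i.e. 0.997 to 3 decimal places.

0.997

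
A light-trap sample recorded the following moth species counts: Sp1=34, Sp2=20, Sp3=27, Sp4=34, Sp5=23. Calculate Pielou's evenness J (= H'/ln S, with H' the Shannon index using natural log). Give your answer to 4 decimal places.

0.9867

Total N = 34+20+27+34+23 = 138, so the proportions are 0.246377, 0.144928, 0.195652, 0.246377, 0.166667 (working shown to 6 dp, full precision carried).
H' = −Σ pᵢ ln pᵢ = −((-0.345148) + (-0.279931) + (-0.319190) + (-0.345148) + (-0.298627)) = 1.588043.
With S = 5 species, ln S = 1.609438, so J = 1.588043/1.609438 = 0.986706, i.e. 0.9867 to 4 decimal places.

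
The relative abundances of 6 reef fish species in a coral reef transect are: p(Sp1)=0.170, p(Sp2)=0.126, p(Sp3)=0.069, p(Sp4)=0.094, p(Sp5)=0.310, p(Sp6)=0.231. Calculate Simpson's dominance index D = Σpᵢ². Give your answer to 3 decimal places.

D = 0.17² + 0.126² + 0.069² + 0.094² + 0.31² + 0.231² = 0.02890 + 0.01588 + 0.00476 + 0.00884 + 0.09610 + 0.05336 = 0.20783 (working shown to 5 dp, full precision carried).
To 3 decimal places, D = 0.208.

0.208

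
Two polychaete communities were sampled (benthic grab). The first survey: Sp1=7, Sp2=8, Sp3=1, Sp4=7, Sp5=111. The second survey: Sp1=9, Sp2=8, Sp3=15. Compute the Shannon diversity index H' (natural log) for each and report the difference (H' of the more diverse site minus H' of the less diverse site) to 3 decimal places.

The first survey: N=134, proportions 0.05224, 0.0597, 0.00746, 0.05224, 0.82836, giving H' = 0.66921 (working shown to 5 dp, full precision carried).
The second survey: N=32, proportions 0.28125, 0.25, 0.46875, giving H' = 1.05851.
Difference = |0.66921 − 1.05851| = 0.38930, i.e. 0.389 to 3 decimal places.

0.389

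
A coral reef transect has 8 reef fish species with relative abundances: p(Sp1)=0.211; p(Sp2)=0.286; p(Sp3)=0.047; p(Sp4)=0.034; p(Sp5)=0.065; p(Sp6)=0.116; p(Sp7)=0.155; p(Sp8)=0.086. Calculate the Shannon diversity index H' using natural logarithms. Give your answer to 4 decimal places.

Each pᵢ ln pᵢ term (working shown to 6 dp, full precision carried): 0.211×(-1.555897)=-0.328294, 0.286×(-1.251763)=-0.358004, 0.047×(-3.057608)=-0.143708, 0.034×(-3.381395)=-0.114967, 0.065×(-2.733368)=-0.177669, 0.116×(-2.154165)=-0.249883, 0.155×(-1.864330)=-0.288971, 0.086×(-2.453408)=-0.210993.
Sum = -1.872490, so H' = 1.8725.

1.8725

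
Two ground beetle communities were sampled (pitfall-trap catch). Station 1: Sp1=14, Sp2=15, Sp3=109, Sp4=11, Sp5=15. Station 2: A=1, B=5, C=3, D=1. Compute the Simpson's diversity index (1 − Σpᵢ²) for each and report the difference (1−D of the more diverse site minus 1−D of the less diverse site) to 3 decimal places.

Station 1: N=164, proportions 0.08537, 0.09146, 0.66463, 0.06707, 0.09146, giving 1−D = 0.52974 (working shown to 5 dp, full precision carried).
Station 2: N=10, proportions 0.1, 0.5, 0.3, 0.1, giving 1−D = 0.64000.
Difference = |0.52974 − 0.64000| = 0.11026, i.e. 0.110 to 3 decimal places.

0.110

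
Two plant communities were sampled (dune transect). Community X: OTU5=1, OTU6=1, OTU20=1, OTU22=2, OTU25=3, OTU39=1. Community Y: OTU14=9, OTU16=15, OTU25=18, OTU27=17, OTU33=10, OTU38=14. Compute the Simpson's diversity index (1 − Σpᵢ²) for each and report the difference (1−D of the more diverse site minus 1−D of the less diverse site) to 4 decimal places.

0.0335

Community X: N=9, proportions 0.1111111, 0.1111111, 0.1111111, 0.2222222, 0.3333333, 0.1111111, giving 1−D = 0.7901235 (working shown to 7 dp, full precision carried).
Community Y: N=83, proportions 0.1084337, 0.1807229, 0.2168675, 0.2048193, 0.1204819, 0.1686747, giving 1−D = 0.8236319.
Difference = |0.7901235 − 0.8236319| = 0.0335084, i.e. 0.0335 to 4 decimal places.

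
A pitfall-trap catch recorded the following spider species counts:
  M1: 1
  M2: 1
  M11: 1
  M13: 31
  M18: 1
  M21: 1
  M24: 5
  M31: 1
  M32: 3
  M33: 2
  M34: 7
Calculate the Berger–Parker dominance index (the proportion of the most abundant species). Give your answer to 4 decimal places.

0.5741

Total N = 1+1+1+31+1+1+5+1+3+2+7 = 54, so the proportions are 0.018519, 0.018519, 0.018519, 0.574074, 0.018519, 0.018519, 0.092593, 0.018519, 0.055556, 0.037037, 0.12963 (working shown to 6 dp, full precision carried).
The largest proportion is 0.574074, i.e. d = 0.5741 to 4 decimal places.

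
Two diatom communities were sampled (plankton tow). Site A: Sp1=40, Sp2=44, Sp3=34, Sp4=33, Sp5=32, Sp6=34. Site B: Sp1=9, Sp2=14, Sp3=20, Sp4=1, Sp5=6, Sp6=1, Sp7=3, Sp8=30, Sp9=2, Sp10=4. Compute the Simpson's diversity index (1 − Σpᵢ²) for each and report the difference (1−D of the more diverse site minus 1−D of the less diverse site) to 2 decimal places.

Site A: N=217, proportions 0.1843, 0.2028, 0.1567, 0.1521, 0.1475, 0.1567, giving 1−D = 0.8309 (working shown to 4 dp, full precision carried).
Site B: N=90, proportions 0.1, 0.1556, 0.2222, 0.0111, 0.0667, 0.0111, 0.0333, 0.3333, 0.0222, 0.0444, giving 1−D = 0.7970.
Difference = |0.8309 − 0.7970| = 0.0339, i.e. 0.03 to 2 decimal places.

0.03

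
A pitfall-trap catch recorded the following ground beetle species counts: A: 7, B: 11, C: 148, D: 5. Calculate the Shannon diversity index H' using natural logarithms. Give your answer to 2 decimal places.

Total N = 7+11+148+5 = 171, so the proportions are 0.0409, 0.0643, 0.8655, 0.0292 (working shown to 4 dp, full precision carried).
Each pᵢ ln pᵢ term: 0.0409×(-3.1958)=-0.1308, 0.0643×(-2.7438)=-0.1765, 0.8655×(-0.1445)=-0.1250, 0.0292×(-3.5322)=-0.1033.
Sum = -0.5356, so H' = 0.54.

0.54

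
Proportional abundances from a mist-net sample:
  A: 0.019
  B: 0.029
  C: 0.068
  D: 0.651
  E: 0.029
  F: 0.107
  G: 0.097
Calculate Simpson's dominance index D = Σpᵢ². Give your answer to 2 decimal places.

D = 0.019² + 0.029² + 0.068² + 0.651² + 0.029² + 0.107² + 0.097² = 0.0004 + 0.0008 + 0.0046 + 0.4238 + 0.0008 + 0.0114 + 0.0094 = 0.4513 (working shown to 4 dp, full precision carried).
To 2 decimal places, D = 0.45.

0.45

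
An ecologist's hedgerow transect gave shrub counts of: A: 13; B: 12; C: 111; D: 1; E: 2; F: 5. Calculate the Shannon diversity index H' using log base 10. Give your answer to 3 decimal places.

0.363

Total N = 13+12+111+1+2+5 = 144, so the proportions are 0.09028, 0.08333, 0.77083, 0.00694, 0.01389, 0.03472 (working shown to 5 dp, full precision carried).
Each pᵢ log₁₀ pᵢ term: 0.09028×(-1.04442)=-0.09429, 0.08333×(-1.07918)=-0.08993, 0.77083×(-0.11304)=-0.08713, 0.00694×(-2.15836)=-0.01499, 0.01389×(-1.85733)=-0.02580, 0.03472×(-1.45939)=-0.05067.
Sum = -0.36281, so H' = 0.363.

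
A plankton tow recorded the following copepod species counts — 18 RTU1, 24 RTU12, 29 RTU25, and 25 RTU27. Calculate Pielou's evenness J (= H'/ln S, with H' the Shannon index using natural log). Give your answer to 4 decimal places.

Total N = 18+24+29+25 = 96, so the proportions are 0.1875, 0.25, 0.302083, 0.260417 (working shown to 6 dp, full precision carried).
H' = −Σ pᵢ ln pᵢ = −((-0.313871) + (-0.346574) + (-0.361610) + (-0.350383)) = 1.372437.
With S = 4 species, ln S = 1.386294, so J = 1.372437/1.386294 = 0.990004, i.e. 0.9900 to 4 decimal places.

0.9900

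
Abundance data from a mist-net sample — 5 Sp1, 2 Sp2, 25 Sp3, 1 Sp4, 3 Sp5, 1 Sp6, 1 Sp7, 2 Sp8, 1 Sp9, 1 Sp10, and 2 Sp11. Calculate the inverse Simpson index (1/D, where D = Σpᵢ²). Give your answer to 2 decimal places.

Total N = 5+2+25+1+3+1+1+2+1+1+2 = 44, so the proportions are 0.11364, 0.04545, 0.56818, 0.02273, 0.06818, 0.02273, 0.02273, 0.04545, 0.02273, 0.02273, 0.04545 (working shown to 5 dp, full precision carried).
D = 0.11364² + 0.04545² + 0.56818² + 0.02273² + 0.06818² + 0.02273² + 0.02273² + 0.04545² + 0.02273² + 0.02273² + 0.04545² = 0.01291 + 0.00207 + 0.32283 + 0.00052 + 0.00465 + 0.00052 + 0.00052 + 0.00207 + 0.00052 + 0.00052 + 0.00207 = 0.34917.
So 1/D = 2.8639, i.e. 2.86 to 2 decimal places.

2.86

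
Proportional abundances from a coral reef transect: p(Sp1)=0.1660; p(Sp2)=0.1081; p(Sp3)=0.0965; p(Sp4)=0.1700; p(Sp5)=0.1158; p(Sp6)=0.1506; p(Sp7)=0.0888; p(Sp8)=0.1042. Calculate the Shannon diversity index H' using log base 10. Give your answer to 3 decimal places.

0.891

Each pᵢ log₁₀ pᵢ term (working shown to 5 dp, full precision carried): 0.166×(-0.77989)=-0.12946, 0.1081×(-0.96617)=-0.10444, 0.0965×(-1.01547)=-0.09799, 0.17×(-0.76955)=-0.13082, 0.1158×(-0.93629)=-0.10842, 0.1506×(-0.82218)=-0.12382, 0.0888×(-1.05159)=-0.09338, 0.1042×(-0.98213)=-0.10234.
Sum = -0.89068, so H' = 0.891.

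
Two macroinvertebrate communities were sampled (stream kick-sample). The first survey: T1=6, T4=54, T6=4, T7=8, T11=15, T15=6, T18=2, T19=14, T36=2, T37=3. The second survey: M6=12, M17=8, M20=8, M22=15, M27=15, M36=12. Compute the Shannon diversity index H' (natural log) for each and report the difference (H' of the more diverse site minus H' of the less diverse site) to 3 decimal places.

0.031

The first survey: N=114, proportions 0.05263158, 0.47368421, 0.03508772, 0.07017544, 0.13157895, 0.05263158, 0.01754386, 0.12280702, 0.01754386, 0.02631579, giving H' = 1.72985684 (working shown to 8 dp, full precision carried).
The second survey: N=70, proportions 0.17142857, 0.11428571, 0.11428571, 0.21428571, 0.21428571, 0.17142857, giving H' = 1.76063338.
Difference = |1.72985684 − 1.76063338| = 0.03077654, i.e. 0.031 to 3 decimal places.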